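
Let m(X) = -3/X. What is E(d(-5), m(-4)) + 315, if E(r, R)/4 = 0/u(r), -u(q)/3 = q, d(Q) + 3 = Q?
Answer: 315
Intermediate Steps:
d(Q) = -3 + Q
u(q) = -3*q
E(r, R) = 0 (E(r, R) = 4*(0/((-3*r))) = 4*(0*(-1/(3*r))) = 4*0 = 0)
E(d(-5), m(-4)) + 315 = 0 + 315 = 315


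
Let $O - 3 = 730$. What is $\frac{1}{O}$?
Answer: $\frac{1}{733} \approx 0.0013643$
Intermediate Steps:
$O = 733$ ($O = 3 + 730 = 733$)
$\frac{1}{O} = \frac{1}{733}$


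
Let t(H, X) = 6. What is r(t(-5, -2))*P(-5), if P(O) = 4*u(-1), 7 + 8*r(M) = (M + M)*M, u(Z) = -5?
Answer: -325/2 ≈ -162.50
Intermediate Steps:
r(M) = -7/8 + M**2/4 (r(M) = -7/8 + ((M + M)*M)/8 = -7/8 + ((2*M)*M)/8 = -7/8 + (2*M**2)/8 = -7/8 + M**2/4)
P(O) = -20 (P(O) = 4*(-5) = -20)
r(t(-5, -2))*P(-5) = (-7/8 + (1/4)*6**2)*(-20) = (-7/8 + (1/4)*36)*(-20) = (-7/8 + 9)*(-20) = (65/8)*(-20) = -325/2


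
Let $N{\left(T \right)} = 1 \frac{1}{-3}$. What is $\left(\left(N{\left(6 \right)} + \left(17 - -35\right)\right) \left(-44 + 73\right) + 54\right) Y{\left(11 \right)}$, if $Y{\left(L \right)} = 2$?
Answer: $\frac{9314}{3} \approx 3104.7$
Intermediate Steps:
$N{\left(T \right)} = - \frac{1}{3}$ ($N{\left(T \right)} = 1 \left(- \frac{1}{3}\right) = - \frac{1}{3}$)
$\left(\left(N{\left(6 \right)} + \left(17 - -35\right)\right) \left(-44 + 73\right) + 54\right) Y{\left(11 \right)} = \left(\left(- \frac{1}{3} + \left(17 - -35\right)\right) \left(-44 + 73\right) + 54\right) 2 = \left(\left(- \frac{1}{3} + \left(17 + 35\right)\right) 29 + 54\right) 2 = \left(\left(- \frac{1}{3} + 52\right) 29 + 54\right) 2 = \left(\frac{155}{3} \cdot 29 + 54\right) 2 = \left(\frac{4495}{3} + 54\right) 2 = \frac{4657}{3} \cdot 2 = \frac{9314}{3}$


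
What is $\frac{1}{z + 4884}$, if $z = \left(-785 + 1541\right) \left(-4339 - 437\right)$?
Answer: $- \frac{1}{3605772} \approx -2.7733 \cdot 10^{-7}$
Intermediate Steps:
$z = -3610656$ ($z = 756 \left(-4776\right) = -3610656$)
$\frac{1}{z + 4884} = \frac{1}{-3610656 + 4884} = \frac{1}{-3605772} = - \frac{1}{3605772}$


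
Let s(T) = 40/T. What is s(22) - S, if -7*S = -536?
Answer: -5756/77 ≈ -74.753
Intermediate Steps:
S = 536/7 (S = -⅐*(-536) = 536/7 ≈ 76.571)
s(22) - S = 40/22 - 1*536/7 = 40*(1/22) - 536/7 = 20/11 - 536/7 = -5756/77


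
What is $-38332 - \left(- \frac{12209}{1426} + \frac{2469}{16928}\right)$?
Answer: $- \frac{20110990603}{524768} \approx -38324.0$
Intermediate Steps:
$-38332 - \left(- \frac{12209}{1426} + \frac{2469}{16928}\right) = -38332 - - \frac{4416373}{524768} = -38332 + \left(- \frac{2469}{16928} + \frac{12209}{1426}\right) = -38332 + \frac{4416373}{524768} = - \frac{20110990603}{524768}$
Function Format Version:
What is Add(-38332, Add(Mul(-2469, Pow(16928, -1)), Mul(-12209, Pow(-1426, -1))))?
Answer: Rational(-20110990603, 524768) ≈ -38324.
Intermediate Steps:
Add(-38332, Add(Mul(-2469, Pow(16928, -1)), Mul(-12209, Pow(-1426, -1)))) = Add(-38332, Add(Mul(-2469, Rational(1, 16928)), Mul(-12209, Rational(-1, 1426)))) = Add(-38332, Add(Rational(-2469, 16928), Rational(12209, 1426))) = Add(-38332, Rational(4416373, 524768)) = Rational(-20110990603, 524768)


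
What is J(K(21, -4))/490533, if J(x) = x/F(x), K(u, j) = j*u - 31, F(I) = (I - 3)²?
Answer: -115/6830181492 ≈ -1.6837e-8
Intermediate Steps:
F(I) = (-3 + I)²
K(u, j) = -31 + j*u
J(x) = x/(-3 + x)² (J(x) = x/((-3 + x)²) = x/(-3 + x)²)
J(K(21, -4))/490533 = ((-31 - 4*21)/(-3 + (-31 - 4*21))²)/490533 = ((-31 - 84)/(-3 + (-31 - 84))²)*(1/490533) = -115/(-3 - 115)²*(1/490533) = -115/(-118)²*(1/490533) = -115*1/13924*(1/490533) = -115/13924*1/490533 = -115/6830181492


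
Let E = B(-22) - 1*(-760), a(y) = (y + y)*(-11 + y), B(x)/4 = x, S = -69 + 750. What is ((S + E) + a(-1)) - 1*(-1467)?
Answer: 2844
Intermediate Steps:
S = 681
B(x) = 4*x
a(y) = 2*y*(-11 + y) (a(y) = (2*y)*(-11 + y) = 2*y*(-11 + y))
E = 672 (E = 4*(-22) - 1*(-760) = -88 + 760 = 672)
((S + E) + a(-1)) - 1*(-1467) = ((681 + 672) + 2*(-1)*(-11 - 1)) - 1*(-1467) = (1353 + 2*(-1)*(-12)) + 1467 = (1353 + 24) + 1467 = 1377 + 1467 = 2844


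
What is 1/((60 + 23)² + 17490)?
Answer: 1/24379 ≈ 4.1019e-5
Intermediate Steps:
1/((60 + 23)² + 17490) = 1/(83² + 17490) = 1/(6889 + 17490) = 1/24379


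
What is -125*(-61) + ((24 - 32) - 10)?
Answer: 7607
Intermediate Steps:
-125*(-61) + ((24 - 32) - 10) = 7625 + (-8 - 10) = 7625 - 18 = 7607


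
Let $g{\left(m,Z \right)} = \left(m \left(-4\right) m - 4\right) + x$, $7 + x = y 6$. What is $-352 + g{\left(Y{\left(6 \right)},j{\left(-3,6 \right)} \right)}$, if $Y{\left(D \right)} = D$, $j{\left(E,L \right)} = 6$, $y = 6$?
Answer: $-471$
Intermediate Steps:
$x = 29$ ($x = -7 + 6 \cdot 6 = -7 + 36 = 29$)
$g{\left(m,Z \right)} = 25 - 4 m^{2}$ ($g{\left(m,Z \right)} = \left(m \left(-4\right) m - 4\right) + 29 = \left(- 4 m m - 4\right) + 29 = \left(- 4 m^{2} - 4\right) + 29 = \left(-4 - 4 m^{2}\right) + 29 = 25 - 4 m^{2}$)
$-352 + g{\left(Y{\left(6 \right)},j{\left(-3,6 \right)} \right)} = -352 + \left(25 - 4 \cdot 6^{2}\right) = -352 + \left(25 - 144\right) = -352 - 119 = -471$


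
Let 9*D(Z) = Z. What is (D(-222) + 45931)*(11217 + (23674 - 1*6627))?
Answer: 3892489816/3 ≈ 1.2975e+9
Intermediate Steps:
D(Z) = Z/9
(D(-222) + 45931)*(11217 + (23674 - 1*6627)) = ((⅑)*(-222) + 45931)*(11217 + (23674 - 1*6627)) = (-74/3 + 45931)*(11217 + (23674 - 6627)) = 137719*(11217 + 17047)/3 = (137719/3)*28264 = 3892489816/3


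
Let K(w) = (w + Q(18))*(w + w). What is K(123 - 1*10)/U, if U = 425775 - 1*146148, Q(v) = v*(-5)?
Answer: 5198/279627 ≈ 0.018589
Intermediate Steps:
Q(v) = -5*v
K(w) = 2*w*(-90 + w) (K(w) = (w - 5*18)*(w + w) = (w - 90)*(2*w) = (-90 + w)*(2*w) = 2*w*(-90 + w))
U = 279627 (U = 425775 - 146148 = 279627)
K(123 - 1*10)/U = (2*(123 - 1*10)*(-90 + (123 - 1*10)))/279627 = (2*(123 - 10)*(-90 + (123 - 10)))*(1/279627) = (2*113*(-90 + 113))*(1/279627) = (2*113*23)*(1/279627) = 5198*(1/279627) = 5198/279627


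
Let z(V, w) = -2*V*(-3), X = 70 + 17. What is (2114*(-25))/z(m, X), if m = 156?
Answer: -26425/468 ≈ -56.464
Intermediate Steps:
X = 87
z(V, w) = 6*V
(2114*(-25))/z(m, X) = (2114*(-25))/((6*156)) = -52850/936 = -52850*1/936 = -26425/468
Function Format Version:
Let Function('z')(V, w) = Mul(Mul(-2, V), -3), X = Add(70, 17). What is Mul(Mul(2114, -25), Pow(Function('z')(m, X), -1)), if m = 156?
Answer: Rational(-26425, 468) ≈ -56.464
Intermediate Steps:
X = 87
Function('z')(V, w) = Mul(6, V)
Mul(Mul(2114, -25), Pow(Function('z')(m, X), -1)) = Mul(Mul(2114, -25), Pow(Mul(6, 156), -1)) = Mul(-52850, Pow(936, -1)) = Mul(-52850, Rational(1, 936)) = Rational(-26425, 468)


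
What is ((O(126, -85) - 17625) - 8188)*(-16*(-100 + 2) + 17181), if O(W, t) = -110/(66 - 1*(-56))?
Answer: -29523075352/61 ≈ -4.8398e+8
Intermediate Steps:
O(W, t) = -55/61 (O(W, t) = -110/(66 + 56) = -110/122 = -110*1/122 = -55/61)
((O(126, -85) - 17625) - 8188)*(-16*(-100 + 2) + 17181) = ((-55/61 - 17625) - 8188)*(-16*(-100 + 2) + 17181) = (-1075180/61 - 8188)*(-16*(-98) + 17181) = -1574648*(1568 + 17181)/61 = -1574648/61*18749 = -29523075352/61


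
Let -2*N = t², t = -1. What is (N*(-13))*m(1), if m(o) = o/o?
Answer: 13/2 ≈ 6.5000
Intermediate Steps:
m(o) = 1
N = -½ (N = -½*(-1)² = -½*1 = -½ ≈ -0.50000)
(N*(-13))*m(1) = -½*(-13)*1 = (13/2)*1 = 13/2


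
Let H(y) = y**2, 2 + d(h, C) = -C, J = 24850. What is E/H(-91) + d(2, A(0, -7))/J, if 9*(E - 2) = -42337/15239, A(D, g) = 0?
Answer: 249488242/2015951690025 ≈ 0.00012376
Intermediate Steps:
d(h, C) = -2 - C
E = 231965/137151 (E = 2 + (-42337/15239)/9 = 2 + (-42337*1/15239)/9 = 2 + (1/9)*(-42337/15239) = 2 - 42337/137151 = 231965/137151 ≈ 1.6913)
E/H(-91) + d(2, A(0, -7))/J = 231965/(137151*((-91)**2)) + (-2 - 1*0)/24850 = (231965/137151)/8281 + (-2 + 0)*(1/24850) = (231965/137151)*(1/8281) - 2*1/24850 = 231965/1135747431 - 1/12425 = 249488242/2015951690025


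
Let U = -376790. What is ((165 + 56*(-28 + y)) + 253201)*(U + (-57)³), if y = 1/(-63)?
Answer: -1273551263042/9 ≈ -1.4151e+11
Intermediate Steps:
y = -1/63 ≈ -0.015873
((165 + 56*(-28 + y)) + 253201)*(U + (-57)³) = ((165 + 56*(-28 - 1/63)) + 253201)*(-376790 + (-57)³) = ((165 + 56*(-1765/63)) + 253201)*(-376790 - 185193) = ((165 - 14120/9) + 253201)*(-561983) = (-12635/9 + 253201)*(-561983) = (2266174/9)*(-561983) = -1273551263042/9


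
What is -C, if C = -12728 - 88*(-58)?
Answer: 7624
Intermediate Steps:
C = -7624 (C = -12728 - 1*(-5104) = -12728 + 5104 = -7624)
-C = -1*(-7624) = 7624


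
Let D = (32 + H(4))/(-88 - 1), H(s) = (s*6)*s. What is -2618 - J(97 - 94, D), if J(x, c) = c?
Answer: -232874/89 ≈ -2616.6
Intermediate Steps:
H(s) = 6*s² (H(s) = (6*s)*s = 6*s²)
D = -128/89 (D = (32 + 6*4²)/(-88 - 1) = (32 + 6*16)/(-89) = (32 + 96)*(-1/89) = 128*(-1/89) = -128/89 ≈ -1.4382)
-2618 - J(97 - 94, D) = -2618 - 1*(-128/89) = -2618 + 128/89 = -232874/89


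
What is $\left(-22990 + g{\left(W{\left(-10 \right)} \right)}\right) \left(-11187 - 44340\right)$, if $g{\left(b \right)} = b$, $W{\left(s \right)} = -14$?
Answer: $1277343108$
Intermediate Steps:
$\left(-22990 + g{\left(W{\left(-10 \right)} \right)}\right) \left(-11187 - 44340\right) = \left(-22990 - 14\right) \left(-11187 - 44340\right) = - 23004 \left(-11187 - 44340\right) = \left(-23004\right) \left(-55527\right) = 1277343108$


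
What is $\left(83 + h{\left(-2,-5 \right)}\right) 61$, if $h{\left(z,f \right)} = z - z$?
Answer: $5063$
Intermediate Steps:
$h{\left(z,f \right)} = 0$
$\left(83 + h{\left(-2,-5 \right)}\right) 61 = \left(83 + 0\right) 61 = 83 \cdot 61 = 5063$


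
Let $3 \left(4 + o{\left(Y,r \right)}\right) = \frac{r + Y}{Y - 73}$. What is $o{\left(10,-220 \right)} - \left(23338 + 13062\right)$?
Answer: $- \frac{327626}{9} \approx -36403.0$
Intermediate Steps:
$o{\left(Y,r \right)} = -4 + \frac{Y + r}{3 \left(-73 + Y\right)}$ ($o{\left(Y,r \right)} = -4 + \frac{\left(r + Y\right) \frac{1}{Y - 73}}{3} = -4 + \frac{\left(Y + r\right) \frac{1}{-73 + Y}}{3} = -4 + \frac{\frac{1}{-73 + Y} \left(Y + r\right)}{3} = -4 + \frac{Y + r}{3 \left(-73 + Y\right)}$)
$o{\left(10,-220 \right)} - \left(23338 + 13062\right) = \frac{876 - 220 - 110}{3 \left(-73 + 10\right)} - \left(23338 + 13062\right) = \frac{876 - 220 - 110}{3 \left(-63\right)} - 36400 = \frac{1}{3} \left(- \frac{1}{63}\right) 546 - 36400 = - \frac{26}{9} - 36400 = - \frac{327626}{9}$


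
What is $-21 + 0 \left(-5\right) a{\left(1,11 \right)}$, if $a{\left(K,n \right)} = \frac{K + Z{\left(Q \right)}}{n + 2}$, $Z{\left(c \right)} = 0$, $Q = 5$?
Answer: $-21$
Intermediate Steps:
$a{\left(K,n \right)} = \frac{K}{2 + n}$ ($a{\left(K,n \right)} = \frac{K + 0}{n + 2} = \frac{K}{2 + n}$)
$-21 + 0 \left(-5\right) a{\left(1,11 \right)} = -21 + 0 \left(-5\right) 1 \frac{1}{2 + 11} = -21 + 0 \cdot 1 \cdot \frac{1}{13} = -21 + 0 \cdot \frac{1}{13} = -21 + 0 = -21$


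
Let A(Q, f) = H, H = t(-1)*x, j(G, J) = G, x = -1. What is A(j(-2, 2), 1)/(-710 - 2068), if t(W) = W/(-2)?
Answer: 1/5556 ≈ 0.00017999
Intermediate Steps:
t(W) = -W/2 (t(W) = W*(-1/2) = -W/2)
H = -1/2 (H = -1/2*(-1)*(-1) = (1/2)*(-1) = -1/2 ≈ -0.50000)
A(Q, f) = -1/2
A(j(-2, 2), 1)/(-710 - 2068) = -1/2/(-710 - 2068) = -1/2/(-2778) = -1/2778*(-1/2) = 1/5556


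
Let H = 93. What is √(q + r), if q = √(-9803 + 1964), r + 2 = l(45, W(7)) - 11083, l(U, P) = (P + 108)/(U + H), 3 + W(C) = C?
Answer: √(-52771821 + 14283*I*√871)/69 ≈ 0.42048 + 105.28*I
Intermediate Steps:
W(C) = -3 + C
l(U, P) = (108 + P)/(93 + U) (l(U, P) = (P + 108)/(U + 93) = (108 + P)/(93 + U))
r = -764809/69 (r = -2 + ((108 + (-3 + 7))/(93 + 45) - 11083) = -2 + ((108 + 4)/138 - 11083) = -2 + ((1/138)*112 - 11083) = -2 + (56/69 - 11083) = -2 - 764671/69 = -764809/69 ≈ -11084.)
q = 3*I*√871 (q = √(-7839) = 3*I*√871 ≈ 88.538*I)
√(q + r) = √(3*I*√871 - 764809/69) = √(-764809/69 + 3*I*√871)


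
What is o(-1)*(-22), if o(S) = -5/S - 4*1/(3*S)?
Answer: -418/3 ≈ -139.33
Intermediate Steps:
o(S) = -19/(3*S) (o(S) = -5/S - 4*1/(3*S) = -5/S - 4/(3*S) = -19/(3*S))
o(-1)*(-22) = -19/3/(-1)*(-22) = -19/3*(-1)*(-22) = (19/3)*(-22) = -418/3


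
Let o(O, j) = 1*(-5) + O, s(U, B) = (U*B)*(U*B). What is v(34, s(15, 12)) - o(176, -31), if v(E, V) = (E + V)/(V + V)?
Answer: -5524183/32400 ≈ -170.50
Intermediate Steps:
s(U, B) = B²*U² (s(U, B) = (B*U)*(B*U) = B²*U²)
v(E, V) = (E + V)/(2*V) (v(E, V) = (E + V)/((2*V)) = (E + V)*(1/(2*V)) = (E + V)/(2*V))
o(O, j) = -5 + O
v(34, s(15, 12)) - o(176, -31) = (34 + 12²*15²)/(2*((12²*15²))) - (-5 + 176) = (34 + 144*225)/(2*((144*225))) - 1*171 = (½)*(34 + 32400)/32400 - 171 = (½)*(1/32400)*32434 - 171 = 16217/32400 - 171 = -5524183/32400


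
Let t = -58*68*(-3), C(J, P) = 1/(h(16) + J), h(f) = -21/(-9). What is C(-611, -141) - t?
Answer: -21605235/1826 ≈ -11832.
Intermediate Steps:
h(f) = 7/3 (h(f) = -21*(-1/9) = 7/3)
C(J, P) = 1/(7/3 + J)
t = 11832 (t = -3944*(-3) = 11832)
C(-611, -141) - t = 3/(7 + 3*(-611)) - 1*11832 = 3/(7 - 1833) - 11832 = 3/(-1826) - 11832 = 3*(-1/1826) - 11832 = -3/1826 - 11832 = -21605235/1826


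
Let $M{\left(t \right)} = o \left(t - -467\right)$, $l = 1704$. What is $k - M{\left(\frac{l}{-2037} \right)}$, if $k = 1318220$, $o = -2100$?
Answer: $\frac{222824840}{97} \approx 2.2972 \cdot 10^{6}$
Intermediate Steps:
$M{\left(t \right)} = -980700 - 2100 t$ ($M{\left(t \right)} = - 2100 \left(t - -467\right) = - 2100 \left(t + 467\right) = - 2100 \left(467 + t\right) = -980700 - 2100 t$)
$k - M{\left(\frac{l}{-2037} \right)} = 1318220 - \left(-980700 - 2100 \frac{1704}{-2037}\right) = 1318220 - \left(-980700 - 2100 \cdot 1704 \left(- \frac{1}{2037}\right)\right) = 1318220 - \left(-980700 - - \frac{170400}{97}\right) = 1318220 - \left(-980700 + \frac{170400}{97}\right) = 1318220 - - \frac{94957500}{97} = 1318220 + \frac{94957500}{97} = \frac{222824840}{97}$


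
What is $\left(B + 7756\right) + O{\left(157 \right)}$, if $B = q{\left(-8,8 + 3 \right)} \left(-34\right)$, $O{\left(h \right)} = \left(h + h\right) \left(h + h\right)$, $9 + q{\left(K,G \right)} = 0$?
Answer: $106658$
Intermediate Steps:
$q{\left(K,G \right)} = -9$ ($q{\left(K,G \right)} = -9 + 0 = -9$)
$O{\left(h \right)} = 4 h^{2}$ ($O{\left(h \right)} = 2 h 2 h = 4 h^{2}$)
$B = 306$ ($B = \left(-9\right) \left(-34\right) = 306$)
$\left(B + 7756\right) + O{\left(157 \right)} = \left(306 + 7756\right) + 4 \cdot 157^{2} = 8062 + 4 \cdot 24649 = 8062 + 98596 = 106658$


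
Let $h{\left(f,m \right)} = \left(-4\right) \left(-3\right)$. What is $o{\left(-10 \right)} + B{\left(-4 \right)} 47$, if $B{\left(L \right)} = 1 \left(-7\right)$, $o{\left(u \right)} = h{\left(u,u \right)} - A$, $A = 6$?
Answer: $-323$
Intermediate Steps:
$h{\left(f,m \right)} = 12$
$o{\left(u \right)} = 6$ ($o{\left(u \right)} = 12 - 6 = 6$)
$B{\left(L \right)} = -7$
$o{\left(-10 \right)} + B{\left(-4 \right)} 47 = 6 - 329 = -323$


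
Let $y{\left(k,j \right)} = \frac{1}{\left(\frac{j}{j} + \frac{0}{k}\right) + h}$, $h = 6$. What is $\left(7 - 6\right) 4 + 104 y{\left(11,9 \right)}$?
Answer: $\frac{132}{7} \approx 18.857$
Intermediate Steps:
$y{\left(k,j \right)} = \frac{1}{7}$ ($y{\left(k,j \right)} = \frac{1}{\left(\frac{j}{j} + \frac{0}{k}\right) + 6} = \frac{1}{\left(1 + 0\right) + 6} = \frac{1}{1 + 6} = \frac{1}{7}$)
$\left(7 - 6\right) 4 + 104 y{\left(11,9 \right)} = \left(7 - 6\right) 4 + 104 \cdot \frac{1}{7} = 1 \cdot 4 + \frac{104}{7} = 4 + \frac{104}{7} = \frac{132}{7}$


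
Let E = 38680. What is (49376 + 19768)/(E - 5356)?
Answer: 5762/2777 ≈ 2.0749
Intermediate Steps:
(49376 + 19768)/(E - 5356) = (49376 + 19768)/(38680 - 5356) = 69144/33324 = 69144*(1/33324) = 5762/2777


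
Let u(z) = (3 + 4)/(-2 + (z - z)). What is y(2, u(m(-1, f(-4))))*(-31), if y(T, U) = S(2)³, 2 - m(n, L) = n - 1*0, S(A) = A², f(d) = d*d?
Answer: -1984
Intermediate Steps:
f(d) = d²
m(n, L) = 2 - n (m(n, L) = 2 - (n - 1*0) = 2 - (n + 0) = 2 - n)
u(z) = -7/2 (u(z) = 7/(-2 + 0) = 7/(-2) = 7*(-½) = -7/2)
y(T, U) = 64 (y(T, U) = (2²)³ = 4³ = 64)
y(2, u(m(-1, f(-4))))*(-31) = 64*(-31) = -1984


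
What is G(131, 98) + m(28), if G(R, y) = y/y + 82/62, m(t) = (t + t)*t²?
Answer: 1361096/31 ≈ 43906.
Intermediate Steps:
m(t) = 2*t³ (m(t) = (2*t)*t² = 2*t³)
G(R, y) = 72/31 (G(R, y) = 1 + 82*(1/62) = 1 + 41/31 = 72/31)
G(131, 98) + m(28) = 72/31 + 2*28³ = 72/31 + 2*21952 = 72/31 + 43904 = 1361096/31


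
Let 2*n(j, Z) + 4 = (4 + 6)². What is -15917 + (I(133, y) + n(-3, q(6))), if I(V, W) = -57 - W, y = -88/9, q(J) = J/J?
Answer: -143246/9 ≈ -15916.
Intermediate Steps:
q(J) = 1
y = -88/9 (y = -88*⅑ = -88/9 ≈ -9.7778)
n(j, Z) = 48 (n(j, Z) = -2 + (4 + 6)²/2 = -2 + (½)*10² = -2 + (½)*100 = -2 + 50 = 48)
-15917 + (I(133, y) + n(-3, q(6))) = -15917 + ((-57 - 1*(-88/9)) + 48) = -15917 + ((-57 + 88/9) + 48) = -15917 + (-425/9 + 48) = -15917 + 7/9 = -143246/9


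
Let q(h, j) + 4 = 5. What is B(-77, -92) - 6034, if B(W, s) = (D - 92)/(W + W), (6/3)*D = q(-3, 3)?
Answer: -1858289/308 ≈ -6033.4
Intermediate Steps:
q(h, j) = 1 (q(h, j) = -4 + 5 = 1)
D = 1/2 (D = (1/2)*1 = 1/2 ≈ 0.50000)
B(W, s) = -183/(4*W) (B(W, s) = (1/2 - 92)/(W + W) = -183*1/(2*W)/2 = -183/(4*W))
B(-77, -92) - 6034 = -183/4/(-77) - 6034 = -183/4*(-1/77) - 6034 = 183/308 - 6034 = -1858289/308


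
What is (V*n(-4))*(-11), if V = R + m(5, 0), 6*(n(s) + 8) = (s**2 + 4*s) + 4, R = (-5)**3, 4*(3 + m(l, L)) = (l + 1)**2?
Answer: -28798/3 ≈ -9599.3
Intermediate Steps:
m(l, L) = -3 + (1 + l)**2/4 (m(l, L) = -3 + (l + 1)**2/4 = -3 + (1 + l)**2/4)
R = -125
n(s) = -22/3 + s**2/6 + 2*s/3 (n(s) = -8 + ((s**2 + 4*s) + 4)/6 = -8 + (4 + s**2 + 4*s)/6 = -8 + (2/3 + s**2/6 + 2*s/3) = -22/3 + s**2/6 + 2*s/3)
V = -119 (V = -125 + (-3 + (1 + 5)**2/4) = -125 + (-3 + (1/4)*6**2) = -125 + (-3 + (1/4)*36) = -125 + (-3 + 9) = -125 + 6 = -119)
(V*n(-4))*(-11) = -119*(-22/3 + (1/6)*(-4)**2 + (2/3)*(-4))*(-11) = -119*(-22/3 + (1/6)*16 - 8/3)*(-11) = -119*(-22/3 + 8/3 - 8/3)*(-11) = -119*(-22/3)*(-11) = (2618/3)*(-11) = -28798/3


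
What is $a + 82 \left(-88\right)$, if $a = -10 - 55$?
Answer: $-7281$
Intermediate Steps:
$a = -65$ ($a = -10 - 55 = -65$)
$a + 82 \left(-88\right) = -65 + 82 \left(-88\right) = -65 - 7216 = -7281$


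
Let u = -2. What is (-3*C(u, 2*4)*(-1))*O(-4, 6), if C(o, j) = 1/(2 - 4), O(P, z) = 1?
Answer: -3/2 ≈ -1.5000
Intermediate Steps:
C(o, j) = -1/2 (C(o, j) = 1/(-2) = -1/2)
(-3*C(u, 2*4)*(-1))*O(-4, 6) = -(-3)*(-1)/2*1 = -3*1/2*1 = -3/2*1 = -3/2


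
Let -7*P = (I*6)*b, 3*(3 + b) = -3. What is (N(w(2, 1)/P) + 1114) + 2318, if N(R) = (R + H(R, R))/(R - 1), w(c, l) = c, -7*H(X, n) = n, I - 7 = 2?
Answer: 346626/101 ≈ 3431.9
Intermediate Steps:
b = -4 (b = -3 + (⅓)*(-3) = -3 - 1 = -4)
I = 9 (I = 7 + 2 = 9)
H(X, n) = -n/7
P = 216/7 (P = -9*6*(-4)/7 = -54*(-4)/7 = -⅐*(-216) = 216/7 ≈ 30.857)
N(R) = 6*R/(7*(-1 + R)) (N(R) = (R - R/7)/(R - 1) = (6*R/7)/(-1 + R) = 6*R/(7*(-1 + R)))
(N(w(2, 1)/P) + 1114) + 2318 = (6*(2/(216/7))/(7*(-1 + 2/(216/7))) + 1114) + 2318 = (6*(2*(7/216))/(7*(-1 + 2*(7/216))) + 1114) + 2318 = ((6/7)*(7/108)/(-1 + 7/108) + 1114) + 2318 = ((6/7)*(7/108)/(-101/108) + 1114) + 2318 = ((6/7)*(7/108)*(-108/101) + 1114) + 2318 = (-6/101 + 1114) + 2318 = 112508/101 + 2318 = 346626/101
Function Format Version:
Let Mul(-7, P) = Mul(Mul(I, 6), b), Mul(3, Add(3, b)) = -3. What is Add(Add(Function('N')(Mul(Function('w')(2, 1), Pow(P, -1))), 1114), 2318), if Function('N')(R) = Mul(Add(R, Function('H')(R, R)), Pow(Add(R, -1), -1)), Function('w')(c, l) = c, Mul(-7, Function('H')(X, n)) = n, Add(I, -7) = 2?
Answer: Rational(346626, 101) ≈ 3431.9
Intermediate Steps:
b = -4 (b = Add(-3, Mul(Rational(1, 3), -3)) = Add(-3, -1) = -4)
I = 9 (I = Add(7, 2) = 9)
Function('H')(X, n) = Mul(Rational(-1, 7), n)
P = Rational(216, 7) (P = Mul(Rational(-1, 7), Mul(Mul(9, 6), -4)) = Mul(Rational(-1, 7), Mul(54, -4)) = Mul(Rational(-1, 7), -216) = Rational(216, 7) ≈ 30.857)
Function('N')(R) = Mul(Rational(6, 7), R, Pow(Add(-1, R), -1)) (Function('N')(R) = Mul(Add(R, Mul(Rational(-1, 7), R)), Pow(Add(R, -1), -1)) = Mul(Mul(Rational(6, 7), R), Pow(Add(-1, R), -1)) = Mul(Rational(6, 7), R, Pow(Add(-1, R), -1)))
Add(Add(Function('N')(Mul(Function('w')(2, 1), Pow(P, -1))), 1114), 2318) = Add(Add(Mul(Rational(6, 7), Mul(2, Pow(Rational(216, 7), -1)), Pow(Add(-1, Mul(2, Pow(Rational(216, 7), -1))), -1)), 1114), 2318) = Add(Add(Mul(Rational(6, 7), Mul(2, Rational(7, 216)), Pow(Add(-1, Mul(2, Rational(7, 216))), -1)), 1114), 2318) = Add(Add(Mul(Rational(6, 7), Rational(7, 108), Pow(Add(-1, Rational(7, 108)), -1)), 1114), 2318) = Add(Add(Mul(Rational(6, 7), Rational(7, 108), Pow(Rational(-101, 108), -1)), 1114), 2318) = Add(Add(Mul(Rational(6, 7), Rational(7, 108), Rational(-108, 101)), 1114), 2318) = Add(Add(Rational(-6, 101), 1114), 2318) = Add(Rational(112508, 101), 2318) = Rational(346626, 101)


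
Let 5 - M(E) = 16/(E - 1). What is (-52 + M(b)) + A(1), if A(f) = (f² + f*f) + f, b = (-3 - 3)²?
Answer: -1556/35 ≈ -44.457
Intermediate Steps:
b = 36 (b = (-6)² = 36)
A(f) = f + 2*f² (A(f) = (f² + f²) + f = 2*f² + f = f + 2*f²)
M(E) = 5 - 16/(-1 + E) (M(E) = 5 - 16/(E - 1) = 5 - 16/(-1 + E))
(-52 + M(b)) + A(1) = (-52 + (-21 + 5*36)/(-1 + 36)) + 1*(1 + 2*1) = (-52 + (-21 + 180)/35) + 1*(1 + 2) = (-52 + (1/35)*159) + 1*3 = (-52 + 159/35) + 3 = -1661/35 + 3 = -1556/35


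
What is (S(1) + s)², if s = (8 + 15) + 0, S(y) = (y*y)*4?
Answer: 729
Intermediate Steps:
S(y) = 4*y² (S(y) = y²*4 = 4*y²)
s = 23 (s = 23 + 0 = 23)
(S(1) + s)² = (4*1² + 23)² = (4*1 + 23)² = (4 + 23)² = 27² = 729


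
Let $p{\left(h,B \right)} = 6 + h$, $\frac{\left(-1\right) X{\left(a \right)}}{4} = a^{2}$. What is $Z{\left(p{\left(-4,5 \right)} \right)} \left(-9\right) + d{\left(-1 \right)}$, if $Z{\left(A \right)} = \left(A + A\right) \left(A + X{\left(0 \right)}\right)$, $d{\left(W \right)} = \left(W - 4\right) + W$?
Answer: $-78$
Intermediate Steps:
$X{\left(a \right)} = - 4 a^{2}$
$d{\left(W \right)} = -4 + 2 W$ ($d{\left(W \right)} = \left(-4 + W\right) + W = -4 + 2 W$)
$Z{\left(A \right)} = 2 A^{2}$ ($Z{\left(A \right)} = \left(A + A\right) \left(A - 4 \cdot 0^{2}\right) = 2 A \left(A - 0\right) = 2 A \left(A + 0\right) = 2 A A = 2 A^{2}$)
$Z{\left(p{\left(-4,5 \right)} \right)} \left(-9\right) + d{\left(-1 \right)} = 2 \left(6 - 4\right)^{2} \left(-9\right) + \left(-4 + 2 \left(-1\right)\right) = 2 \cdot 2^{2} \left(-9\right) - 6 = 2 \cdot 4 \left(-9\right) - 6 = 8 \left(-9\right) - 6 = -72 - 6 = -78$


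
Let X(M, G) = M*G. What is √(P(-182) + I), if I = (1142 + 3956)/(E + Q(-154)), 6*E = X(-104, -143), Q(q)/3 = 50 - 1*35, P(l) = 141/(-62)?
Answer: I*√55991678766/469402 ≈ 0.5041*I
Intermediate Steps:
P(l) = -141/62 (P(l) = 141*(-1/62) = -141/62)
X(M, G) = G*M
Q(q) = 45 (Q(q) = 3*(50 - 1*35) = 3*(50 - 35) = 3*15 = 45)
E = 7436/3 (E = (-143*(-104))/6 = (⅙)*14872 = 7436/3 ≈ 2478.7)
I = 15294/7571 (I = (1142 + 3956)/(7436/3 + 45) = 5098/(7571/3) = 5098*(3/7571) = 15294/7571 ≈ 2.0201)
√(P(-182) + I) = √(-141/62 + 15294/7571) = √(-119283/469402) = I*√55991678766/469402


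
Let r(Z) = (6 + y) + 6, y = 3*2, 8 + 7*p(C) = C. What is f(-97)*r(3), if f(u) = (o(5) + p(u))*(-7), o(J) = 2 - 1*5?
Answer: 2268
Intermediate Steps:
p(C) = -8/7 + C/7
y = 6
o(J) = -3 (o(J) = 2 - 5 = -3)
f(u) = 29 - u (f(u) = (-3 + (-8/7 + u/7))*(-7) = (-29/7 + u/7)*(-7) = 29 - u)
r(Z) = 18 (r(Z) = (6 + 6) + 6 = 12 + 6 = 18)
f(-97)*r(3) = (29 - 1*(-97))*18 = (29 + 97)*18 = 126*18 = 2268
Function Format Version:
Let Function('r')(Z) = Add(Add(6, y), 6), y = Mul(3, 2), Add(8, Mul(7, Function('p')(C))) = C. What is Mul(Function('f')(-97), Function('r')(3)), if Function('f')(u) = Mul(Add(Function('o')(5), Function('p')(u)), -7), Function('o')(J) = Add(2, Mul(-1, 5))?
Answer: 2268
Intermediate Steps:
Function('p')(C) = Add(Rational(-8, 7), Mul(Rational(1, 7), C))
y = 6
Function('o')(J) = -3 (Function('o')(J) = Add(2, -5) = -3)
Function('f')(u) = Add(29, Mul(-1, u)) (Function('f')(u) = Mul(Add(-3, Add(Rational(-8, 7), Mul(Rational(1, 7), u))), -7) = Mul(Add(Rational(-29, 7), Mul(Rational(1, 7), u)), -7) = Add(29, Mul(-1, u)))
Function('r')(Z) = 18 (Function('r')(Z) = Add(Add(6, 6), 6) = Add(12, 6) = 18)
Mul(Function('f')(-97), Function('r')(3)) = Mul(Add(29, Mul(-1, -97)), 18) = Mul(Add(29, 97), 18) = Mul(126, 18) = 2268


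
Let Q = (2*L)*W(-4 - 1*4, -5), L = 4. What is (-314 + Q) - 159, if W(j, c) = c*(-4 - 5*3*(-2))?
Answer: -1513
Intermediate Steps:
W(j, c) = 26*c (W(j, c) = c*(-4 - 15*(-2)) = c*(-4 + 30) = c*26 = 26*c)
Q = -1040 (Q = (2*4)*(26*(-5)) = 8*(-130) = -1040)
(-314 + Q) - 159 = (-314 - 1040) - 159 = -1354 - 159 = -1513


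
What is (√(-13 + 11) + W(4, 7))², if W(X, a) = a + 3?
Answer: (10 + I*√2)² ≈ 98.0 + 28.284*I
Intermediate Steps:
W(X, a) = 3 + a
(√(-13 + 11) + W(4, 7))² = (√(-13 + 11) + (3 + 7))² = (√(-2) + 10)² = (I*√2 + 10)² = (10 + I*√2)²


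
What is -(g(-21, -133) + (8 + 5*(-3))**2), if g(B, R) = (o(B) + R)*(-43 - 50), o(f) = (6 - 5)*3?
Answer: -12139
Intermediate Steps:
o(f) = 3 (o(f) = 1*3 = 3)
g(B, R) = -279 - 93*R (g(B, R) = (3 + R)*(-43 - 50) = (3 + R)*(-93) = -279 - 93*R)
-(g(-21, -133) + (8 + 5*(-3))**2) = -((-279 - 93*(-133)) + (8 + 5*(-3))**2) = -((-279 + 12369) + (8 - 15)**2) = -(12090 + (-7)**2) = -(12090 + 49) = -1*12139 = -12139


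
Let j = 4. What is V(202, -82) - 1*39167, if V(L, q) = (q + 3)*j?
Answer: -39483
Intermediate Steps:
V(L, q) = 12 + 4*q (V(L, q) = (q + 3)*4 = (3 + q)*4 = 12 + 4*q)
V(202, -82) - 1*39167 = (12 + 4*(-82)) - 1*39167 = (12 - 328) - 39167 = -316 - 39167 = -39483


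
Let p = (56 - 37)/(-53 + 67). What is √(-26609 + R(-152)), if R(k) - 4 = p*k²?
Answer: √232771/7 ≈ 68.923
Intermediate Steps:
p = 19/14 ≈ 1.3571
R(k) = 4 + 19*k²/14
√(-26609 + R(-152)) = √(-26609 + (4 + (19/14)*(-152)²)) = √(-26609 + (4 + (19/14)*23104)) = √(-26609 + (4 + 219488/7)) = √(-26609 + 219516/7) = √(33253/7) = √232771/7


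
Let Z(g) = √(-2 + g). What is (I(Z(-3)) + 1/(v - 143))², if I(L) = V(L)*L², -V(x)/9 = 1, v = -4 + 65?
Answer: 13608721/6724 ≈ 2023.9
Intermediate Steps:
v = 61
V(x) = -9 (V(x) = -9*1 = -9)
I(L) = -9*L²
(I(Z(-3)) + 1/(v - 143))² = (-9*(√(-2 - 3))² + 1/(61 - 143))² = (-9*(√(-5))² + 1/(-82))² = (-9*(I*√5)² - 1/82)² = (-9*(-5) - 1/82)² = (45 - 1/82)² = (3689/82)² = 13608721/6724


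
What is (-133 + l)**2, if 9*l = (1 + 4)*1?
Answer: 1420864/81 ≈ 17542.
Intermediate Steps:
l = 5/9 (l = ((1 + 4)*1)/9 = (5*1)/9 = (1/9)*5 = 5/9 ≈ 0.55556)
(-133 + l)**2 = (-133 + 5/9)**2 = (-1192/9)**2 = 1420864/81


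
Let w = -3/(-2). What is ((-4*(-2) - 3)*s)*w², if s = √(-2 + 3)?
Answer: 45/4 ≈ 11.250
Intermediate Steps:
w = 3/2 (w = -3*(-½) = 3/2 ≈ 1.5000)
s = 1 (s = √1 = 1)
((-4*(-2) - 3)*s)*w² = ((-4*(-2) - 3)*1)*(3/2)² = ((8 - 3)*1)*(9/4) = (5*1)*(9/4) = 5*(9/4) = 45/4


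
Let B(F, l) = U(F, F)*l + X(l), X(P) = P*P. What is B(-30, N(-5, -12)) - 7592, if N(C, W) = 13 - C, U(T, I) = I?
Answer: -7808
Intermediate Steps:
X(P) = P²
B(F, l) = l² + F*l (B(F, l) = F*l + l² = l² + F*l)
B(-30, N(-5, -12)) - 7592 = (13 - 1*(-5))*(-30 + (13 - 1*(-5))) - 7592 = (13 + 5)*(-30 + (13 + 5)) - 7592 = 18*(-30 + 18) - 7592 = 18*(-12) - 7592 = -216 - 7592 = -7808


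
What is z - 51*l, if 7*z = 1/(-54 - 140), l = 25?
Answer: -1731451/1358 ≈ -1275.0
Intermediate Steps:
z = -1/1358 (z = 1/(7*(-54 - 140)) = (⅐)/(-194) = (⅐)*(-1/194) = -1/1358 ≈ -0.00073638)
z - 51*l = -1/1358 - 51*25 = -1/1358 - 1275 = -1731451/1358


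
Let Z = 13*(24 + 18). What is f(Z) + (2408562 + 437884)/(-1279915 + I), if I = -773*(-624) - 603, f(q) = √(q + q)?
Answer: -1423223/399083 + 2*√273 ≈ 29.479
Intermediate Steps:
Z = 546 (Z = 13*42 = 546)
f(q) = √2*√q (f(q) = √(2*q) = √2*√q)
I = 481749 (I = 482352 - 603 = 481749)
f(Z) + (2408562 + 437884)/(-1279915 + I) = √2*√546 + (2408562 + 437884)/(-1279915 + 481749) = 2*√273 + 2846446/(-798166) = 2*√273 + 2846446*(-1/798166) = 2*√273 - 1423223/399083 = -1423223/399083 + 2*√273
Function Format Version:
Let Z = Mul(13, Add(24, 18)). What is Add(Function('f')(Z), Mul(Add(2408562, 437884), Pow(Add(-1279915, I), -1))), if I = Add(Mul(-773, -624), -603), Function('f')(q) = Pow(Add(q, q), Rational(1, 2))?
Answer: Add(Rational(-1423223, 399083), Mul(2, Pow(273, Rational(1, 2)))) ≈ 29.479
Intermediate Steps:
Z = 546 (Z = Mul(13, 42) = 546)
Function('f')(q) = Mul(Pow(2, Rational(1, 2)), Pow(q, Rational(1, 2))) (Function('f')(q) = Pow(Mul(2, q), Rational(1, 2)) = Mul(Pow(2, Rational(1, 2)), Pow(q, Rational(1, 2))))
I = 481749 (I = Add(482352, -603) = 481749)
Add(Function('f')(Z), Mul(Add(2408562, 437884), Pow(Add(-1279915, I), -1))) = Add(Mul(Pow(2, Rational(1, 2)), Pow(546, Rational(1, 2))), Mul(Add(2408562, 437884), Pow(Add(-1279915, 481749), -1))) = Add(Mul(2, Pow(273, Rational(1, 2))), Mul(2846446, Pow(-798166, -1))) = Add(Mul(2, Pow(273, Rational(1, 2))), Mul(2846446, Rational(-1, 798166))) = Add(Mul(2, Pow(273, Rational(1, 2))), Rational(-1423223, 399083)) = Add(Rational(-1423223, 399083), Mul(2, Pow(273, Rational(1, 2))))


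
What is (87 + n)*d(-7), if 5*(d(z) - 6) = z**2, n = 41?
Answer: 10112/5 ≈ 2022.4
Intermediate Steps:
d(z) = 6 + z**2/5
(87 + n)*d(-7) = (87 + 41)*(6 + (1/5)*(-7)**2) = 128*(6 + (1/5)*49) = 128*(6 + 49/5) = 128*(79/5) = 10112/5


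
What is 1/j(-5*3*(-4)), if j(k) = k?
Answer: 1/60 ≈ 0.016667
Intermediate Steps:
1/j(-5*3*(-4)) = 1/(-5*3*(-4)) = 1/(-15*(-4)) = 1/60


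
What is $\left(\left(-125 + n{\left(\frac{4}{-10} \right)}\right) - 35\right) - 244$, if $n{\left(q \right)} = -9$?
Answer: $-413$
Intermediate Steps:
$\left(\left(-125 + n{\left(\frac{4}{-10} \right)}\right) - 35\right) - 244 = \left(\left(-125 - 9\right) - 35\right) - 244 = \left(-134 - 35\right) - 244 = -169 - 244 = -413$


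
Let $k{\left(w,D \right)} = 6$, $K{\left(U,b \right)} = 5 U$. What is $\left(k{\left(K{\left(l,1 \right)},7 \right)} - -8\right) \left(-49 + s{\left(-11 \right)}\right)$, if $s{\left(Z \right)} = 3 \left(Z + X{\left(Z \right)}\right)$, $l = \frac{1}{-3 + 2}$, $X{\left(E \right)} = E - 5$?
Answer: $-1820$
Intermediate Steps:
$X{\left(E \right)} = -5 + E$
$l = -1$ ($l = \frac{1}{-1} = -1$)
$s{\left(Z \right)} = -15 + 6 Z$ ($s{\left(Z \right)} = 3 \left(Z + \left(-5 + Z\right)\right) = 3 \left(-5 + 2 Z\right) = -15 + 6 Z$)
$\left(k{\left(K{\left(l,1 \right)},7 \right)} - -8\right) \left(-49 + s{\left(-11 \right)}\right) = \left(6 - -8\right) \left(-49 + \left(-15 + 6 \left(-11\right)\right)\right) = \left(6 + 8\right) \left(-49 - 81\right) = 14 \left(-49 - 81\right) = 14 \left(-130\right) = -1820$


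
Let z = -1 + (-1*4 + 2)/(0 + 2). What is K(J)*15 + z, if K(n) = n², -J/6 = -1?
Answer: 538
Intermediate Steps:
J = 6 (J = -6*(-1) = 6)
z = -2 (z = -1 + (-4 + 2)/2 = -1 - 2*½ = -1 - 1 = -2)
K(J)*15 + z = 6²*15 - 2 = 36*15 - 2 = 540 - 2 = 538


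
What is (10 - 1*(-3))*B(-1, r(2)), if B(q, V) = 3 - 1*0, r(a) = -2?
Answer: 39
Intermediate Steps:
B(q, V) = 3 (B(q, V) = 3 + 0 = 3)
(10 - 1*(-3))*B(-1, r(2)) = (10 - 1*(-3))*3 = (10 + 3)*3 = 13*3 = 39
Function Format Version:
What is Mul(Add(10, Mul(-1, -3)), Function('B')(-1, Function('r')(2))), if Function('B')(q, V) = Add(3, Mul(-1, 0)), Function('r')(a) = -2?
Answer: 39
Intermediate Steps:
Function('B')(q, V) = 3 (Function('B')(q, V) = Add(3, 0) = 3)
Mul(Add(10, Mul(-1, -3)), Function('B')(-1, Function('r')(2))) = Mul(Add(10, Mul(-1, -3)), 3) = Mul(Add(10, 3), 3) = Mul(13, 3) = 39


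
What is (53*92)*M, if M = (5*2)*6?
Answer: 292560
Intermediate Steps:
M = 60 (M = 10*6 = 60)
(53*92)*M = (53*92)*60 = 4876*60 = 292560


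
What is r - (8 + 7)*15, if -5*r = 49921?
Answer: -51046/5 ≈ -10209.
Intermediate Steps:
r = -49921/5 (r = -⅕*49921 = -49921/5 ≈ -9984.2)
r - (8 + 7)*15 = -49921/5 - (8 + 7)*15 = -49921/5 - 15*15 = -49921/5 - 1*225 = -49921/5 - 225 = -51046/5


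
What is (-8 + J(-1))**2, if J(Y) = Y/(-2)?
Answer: 225/4 ≈ 56.250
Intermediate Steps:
J(Y) = -Y/2
(-8 + J(-1))**2 = (-8 - 1/2*(-1))**2 = (-8 + 1/2)**2 = (-15/2)**2 = 225/4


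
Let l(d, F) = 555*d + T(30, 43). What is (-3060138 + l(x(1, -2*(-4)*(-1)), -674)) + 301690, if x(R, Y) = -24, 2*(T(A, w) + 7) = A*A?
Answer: -2771325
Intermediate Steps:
T(A, w) = -7 + A²/2 (T(A, w) = -7 + (A*A)/2 = -7 + A²/2)
l(d, F) = 443 + 555*d (l(d, F) = 555*d + (-7 + (½)*30²) = 555*d + (-7 + (½)*900) = 555*d + (-7 + 450) = 555*d + 443 = 443 + 555*d)
(-3060138 + l(x(1, -2*(-4)*(-1)), -674)) + 301690 = (-3060138 + (443 + 555*(-24))) + 301690 = (-3060138 + (443 - 13320)) + 301690 = (-3060138 - 12877) + 301690 = -3073015 + 301690 = -2771325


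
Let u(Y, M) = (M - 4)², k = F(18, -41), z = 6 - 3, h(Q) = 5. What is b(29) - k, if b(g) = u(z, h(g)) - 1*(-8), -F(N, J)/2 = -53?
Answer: -97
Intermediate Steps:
F(N, J) = 106 (F(N, J) = -2*(-53) = 106)
z = 3
k = 106
u(Y, M) = (-4 + M)²
b(g) = 9 (b(g) = (-4 + 5)² - 1*(-8) = 1² + 8 = 1 + 8 = 9)
b(29) - k = 9 - 1*106 = 9 - 106 = -97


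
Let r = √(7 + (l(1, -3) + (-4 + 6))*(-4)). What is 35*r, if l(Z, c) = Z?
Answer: 35*I*√5 ≈ 78.262*I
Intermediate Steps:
r = I*√5 (r = √(7 + (1 + (-4 + 6))*(-4)) = √(7 + (1 + 2)*(-4)) = √(7 + 3*(-4)) = √(7 - 12) = √(-5) = I*√5 ≈ 2.2361*I)
35*r = 35*(I*√5) = 35*I*√5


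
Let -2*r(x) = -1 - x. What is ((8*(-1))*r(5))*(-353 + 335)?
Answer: 432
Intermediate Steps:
r(x) = ½ + x/2 (r(x) = -(-1 - x)/2 = ½ + x/2)
((8*(-1))*r(5))*(-353 + 335) = ((8*(-1))*(½ + (½)*5))*(-353 + 335) = -8*(½ + 5/2)*(-18) = -8*3*(-18) = -24*(-18) = 432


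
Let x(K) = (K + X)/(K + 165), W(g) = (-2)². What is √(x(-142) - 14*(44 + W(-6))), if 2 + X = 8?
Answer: 2*I*√89654/23 ≈ 26.037*I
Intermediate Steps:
W(g) = 4
X = 6 (X = -2 + 8 = 6)
x(K) = (6 + K)/(165 + K) (x(K) = (K + 6)/(K + 165) = (6 + K)/(165 + K))
√(x(-142) - 14*(44 + W(-6))) = √((6 - 142)/(165 - 142) - 14*(44 + 4)) = √(-136/23 - 14*48) = √((1/23)*(-136) - 672) = √(-136/23 - 672) = √(-15592/23) = 2*I*√89654/23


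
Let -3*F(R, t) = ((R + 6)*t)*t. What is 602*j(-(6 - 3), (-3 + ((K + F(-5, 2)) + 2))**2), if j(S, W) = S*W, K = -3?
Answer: -154112/3 ≈ -51371.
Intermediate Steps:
F(R, t) = -t**2*(6 + R)/3 (F(R, t) = -(R + 6)*t*t/3 = -(6 + R)*t*t/3 = -t*(6 + R)*t/3 = -t**2*(6 + R)/3)
602*j(-(6 - 3), (-3 + ((K + F(-5, 2)) + 2))**2) = 602*((-(6 - 3))*(-3 + ((-3 + (1/3)*2**2*(-6 - 1*(-5))) + 2))**2) = 602*((-1*3)*(-3 + ((-3 + (1/3)*4*(-6 + 5)) + 2))**2) = 602*(-3*(-3 + ((-3 + (1/3)*4*(-1)) + 2))**2) = 602*(-3*(-3 + ((-3 - 4/3) + 2))**2) = 602*(-3*(-3 + (-13/3 + 2))**2) = 602*(-3*(-3 - 7/3)**2) = 602*(-3*(-16/3)**2) = 602*(-3*256/9) = 602*(-256/3) = -154112/3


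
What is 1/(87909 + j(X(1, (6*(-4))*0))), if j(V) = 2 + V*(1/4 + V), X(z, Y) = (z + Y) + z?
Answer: 2/175831 ≈ 1.1375e-5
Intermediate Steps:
X(z, Y) = Y + 2*z (X(z, Y) = (Y + z) + z = Y + 2*z)
j(V) = 2 + V*(1/4 + V)
1/(87909 + j(X(1, (6*(-4))*0))) = 1/(87909 + (2 + ((6*(-4))*0 + 2*1)**2 + ((6*(-4))*0 + 2*1)/4)) = 1/(87909 + (2 + (-24*0 + 2)**2 + (-24*0 + 2)/4)) = 1/(87909 + (2 + (0 + 2)**2 + (0 + 2)/4)) = 1/(87909 + (2 + 2**2 + (1/4)*2)) = 1/(87909 + (2 + 4 + 1/2)) = 1/(87909 + 13/2) = 1/(175831/2) = 2/175831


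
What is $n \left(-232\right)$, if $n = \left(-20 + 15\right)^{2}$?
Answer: $-5800$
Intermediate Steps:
$n = 25$ ($n = \left(-5\right)^{2} = 25$)
$n \left(-232\right) = 25 \left(-232\right) = -5800$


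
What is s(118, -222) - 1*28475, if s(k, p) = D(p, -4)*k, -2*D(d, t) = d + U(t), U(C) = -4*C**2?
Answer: -11601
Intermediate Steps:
D(d, t) = 2*t**2 - d/2 (D(d, t) = -(d - 4*t**2)/2 = 2*t**2 - d/2)
s(k, p) = k*(32 - p/2) (s(k, p) = (2*(-4)**2 - p/2)*k = (2*16 - p/2)*k = (32 - p/2)*k = k*(32 - p/2))
s(118, -222) - 1*28475 = (1/2)*118*(64 - 1*(-222)) - 1*28475 = (1/2)*118*(64 + 222) - 28475 = (1/2)*118*286 - 28475 = 16874 - 28475 = -11601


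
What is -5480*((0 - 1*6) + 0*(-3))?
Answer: 32880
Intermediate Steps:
-5480*((0 - 1*6) + 0*(-3)) = -5480*((0 - 6) + 0) = -5480*(-6 + 0) = -5480*(-6) = 32880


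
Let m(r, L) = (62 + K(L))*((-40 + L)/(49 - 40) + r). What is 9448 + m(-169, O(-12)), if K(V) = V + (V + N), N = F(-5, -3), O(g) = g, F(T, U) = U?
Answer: 29977/9 ≈ 3330.8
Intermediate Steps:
N = -3
K(V) = -3 + 2*V (K(V) = V + (V - 3) = V + (-3 + V) = -3 + 2*V)
m(r, L) = (59 + 2*L)*(-40/9 + r + L/9) (m(r, L) = (62 + (-3 + 2*L))*((-40 + L)/(49 - 40) + r) = (59 + 2*L)*((-40 + L)/9 + r) = (59 + 2*L)*((-40 + L)*(⅑) + r) = (59 + 2*L)*((-40/9 + L/9) + r) = (59 + 2*L)*(-40/9 + r + L/9))
9448 + m(-169, O(-12)) = 9448 + (-2360/9 + 59*(-169) - 7/3*(-12) + (2/9)*(-12)² + 2*(-12)*(-169)) = 9448 + (-2360/9 - 9971 + 28 + (2/9)*144 + 4056) = 9448 + (-2360/9 - 9971 + 28 + 32 + 4056) = 9448 - 55055/9 = 29977/9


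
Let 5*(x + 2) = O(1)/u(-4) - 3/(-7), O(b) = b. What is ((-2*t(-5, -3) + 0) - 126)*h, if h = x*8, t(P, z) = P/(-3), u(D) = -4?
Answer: 42680/21 ≈ 2032.4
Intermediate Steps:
t(P, z) = -P/3 (t(P, z) = P*(-⅓) = -P/3)
x = -55/28 (x = -2 + (1/(-4) - 3/(-7))/5 = -2 + (1*(-¼) - 3*(-⅐))/5 = -2 + (-¼ + 3/7)/5 = -2 + (⅕)*(5/28) = -2 + 1/28 = -55/28 ≈ -1.9643)
h = -110/7 (h = -55/28*8 = -110/7 ≈ -15.714)
((-2*t(-5, -3) + 0) - 126)*h = ((-(-2)*(-5)/3 + 0) - 126)*(-110/7) = ((-2*5/3 + 0) - 126)*(-110/7) = ((-10/3 + 0) - 126)*(-110/7) = (-10/3 - 126)*(-110/7) = -388/3*(-110/7) = 42680/21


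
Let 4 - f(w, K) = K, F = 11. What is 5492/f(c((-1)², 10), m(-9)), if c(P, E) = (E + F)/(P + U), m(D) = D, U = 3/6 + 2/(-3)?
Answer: 5492/13 ≈ 422.46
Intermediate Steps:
U = -⅙ (U = 3*(⅙) + 2*(-⅓) = ½ - ⅔ = -⅙ ≈ -0.16667)
c(P, E) = (11 + E)/(-⅙ + P) (c(P, E) = (E + 11)/(P - ⅙) = (11 + E)/(-⅙ + P))
f(w, K) = 4 - K
5492/f(c((-1)², 10), m(-9)) = 5492/(4 - 1*(-9)) = 5492/(4 + 9) = 5492/13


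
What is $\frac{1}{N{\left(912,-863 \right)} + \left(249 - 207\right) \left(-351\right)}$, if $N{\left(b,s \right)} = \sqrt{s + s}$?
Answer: $- \frac{7371}{108664145} - \frac{i \sqrt{1726}}{217328290} \approx -6.7833 \cdot 10^{-5} - 1.9116 \cdot 10^{-7} i$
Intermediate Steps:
$N{\left(b,s \right)} = \sqrt{2} \sqrt{s}$ ($N{\left(b,s \right)} = \sqrt{2 s} = \sqrt{2} \sqrt{s}$)
$\frac{1}{N{\left(912,-863 \right)} + \left(249 - 207\right) \left(-351\right)} = \frac{1}{\sqrt{2} \sqrt{-863} + \left(249 - 207\right) \left(-351\right)} = \frac{1}{\sqrt{2} i \sqrt{863} + 42 \left(-351\right)} = \frac{1}{i \sqrt{1726} - 14742} = \frac{1}{-14742 + i \sqrt{1726}}$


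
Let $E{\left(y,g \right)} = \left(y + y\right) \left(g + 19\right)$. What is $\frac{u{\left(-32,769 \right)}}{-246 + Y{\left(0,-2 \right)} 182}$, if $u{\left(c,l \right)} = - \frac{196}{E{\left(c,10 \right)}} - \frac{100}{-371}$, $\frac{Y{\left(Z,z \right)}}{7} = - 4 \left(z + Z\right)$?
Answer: $\frac{64579}{1712144224} \approx 3.7718 \cdot 10^{-5}$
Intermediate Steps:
$E{\left(y,g \right)} = 2 y \left(19 + g\right)$
$Y{\left(Z,z \right)} = - 28 Z - 28 z$ ($Y{\left(Z,z \right)} = 7 \left(- 4 \left(z + Z\right)\right) = 7 \left(- 4 \left(Z + z\right)\right) = 7 \left(- 4 Z - 4 z\right) = - 28 Z - 28 z$)
$u{\left(c,l \right)} = \frac{100}{371} - \frac{98}{29 c}$ ($u{\left(c,l \right)} = - \frac{196}{2 c \left(19 + 10\right)} - \frac{100}{-371} = - \frac{196}{2 c 29} - - \frac{100}{371} = - \frac{196}{58 c} + \frac{100}{371} = - 196 \frac{1}{58 c} + \frac{100}{371} = - \frac{98}{29 c} + \frac{100}{371} = \frac{100}{371} - \frac{98}{29 c}$)
$\frac{u{\left(-32,769 \right)}}{-246 + Y{\left(0,-2 \right)} 182} = \frac{\frac{2}{10759} \frac{1}{-32} \left(-18179 + 1450 \left(-32\right)\right)}{-246 + \left(\left(-28\right) 0 - -56\right) 182} = \frac{\frac{2}{10759} \left(- \frac{1}{32}\right) \left(-18179 - 46400\right)}{-246 + \left(0 + 56\right) 182} = \frac{\frac{2}{10759} \left(- \frac{1}{32}\right) \left(-64579\right)}{-246 + 56 \cdot 182} = \frac{64579}{172144 \left(-246 + 10192\right)} = \frac{64579}{172144 \cdot 9946} = \frac{64579}{172144} \cdot \frac{1}{9946} = \frac{64579}{1712144224}$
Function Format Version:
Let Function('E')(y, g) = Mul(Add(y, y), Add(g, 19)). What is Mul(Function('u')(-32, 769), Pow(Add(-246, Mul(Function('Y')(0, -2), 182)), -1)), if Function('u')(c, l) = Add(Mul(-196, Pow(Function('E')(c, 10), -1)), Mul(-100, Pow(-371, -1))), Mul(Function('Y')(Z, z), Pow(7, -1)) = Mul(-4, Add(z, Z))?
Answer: Rational(64579, 1712144224) ≈ 3.7718e-5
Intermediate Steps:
Function('E')(y, g) = Mul(2, y, Add(19, g)) (Function('E')(y, g) = Mul(Mul(2, y), Add(19, g)) = Mul(2, y, Add(19, g)))
Function('Y')(Z, z) = Add(Mul(-28, Z), Mul(-28, z)) (Function('Y')(Z, z) = Mul(7, Mul(-4, Add(z, Z))) = Mul(7, Mul(-4, Add(Z, z))) = Mul(7, Add(Mul(-4, Z), Mul(-4, z))) = Add(Mul(-28, Z), Mul(-28, z)))
Function('u')(c, l) = Add(Rational(100, 371), Mul(Rational(-98, 29), Pow(c, -1))) (Function('u')(c, l) = Add(Mul(-196, Pow(Mul(2, c, Add(19, 10)), -1)), Mul(-100, Pow(-371, -1))) = Add(Mul(-196, Pow(Mul(2, c, 29), -1)), Mul(-100, Rational(-1, 371))) = Add(Mul(-196, Pow(Mul(58, c), -1)), Rational(100, 371)) = Add(Mul(-196, Mul(Rational(1, 58), Pow(c, -1))), Rational(100, 371)) = Add(Mul(Rational(-98, 29), Pow(c, -1)), Rational(100, 371)) = Add(Rational(100, 371), Mul(Rational(-98, 29), Pow(c, -1))))
Mul(Function('u')(-32, 769), Pow(Add(-246, Mul(Function('Y')(0, -2), 182)), -1)) = Mul(Mul(Rational(2, 10759), Pow(-32, -1), Add(-18179, Mul(1450, -32))), Pow(Add(-246, Mul(Add(Mul(-28, 0), Mul(-28, -2)), 182)), -1)) = Mul(Mul(Rational(2, 10759), Rational(-1, 32), Add(-18179, -46400)), Pow(Add(-246, Mul(Add(0, 56), 182)), -1)) = Mul(Mul(Rational(2, 10759), Rational(-1, 32), -64579), Pow(Add(-246, Mul(56, 182)), -1)) = Mul(Rational(64579, 172144), Pow(Add(-246, 10192), -1)) = Mul(Rational(64579, 172144), Pow(9946, -1)) = Mul(Rational(64579, 172144), Rational(1, 9946)) = Rational(64579, 1712144224)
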